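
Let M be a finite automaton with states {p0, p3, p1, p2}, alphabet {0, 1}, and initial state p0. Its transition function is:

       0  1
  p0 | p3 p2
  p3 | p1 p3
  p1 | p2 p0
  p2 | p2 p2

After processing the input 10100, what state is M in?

start at p0
read '1': p0 → p2
read '0': p2 → p2
read '1': p2 → p2
read '0': p2 → p2
read '0': p2 → p2

p2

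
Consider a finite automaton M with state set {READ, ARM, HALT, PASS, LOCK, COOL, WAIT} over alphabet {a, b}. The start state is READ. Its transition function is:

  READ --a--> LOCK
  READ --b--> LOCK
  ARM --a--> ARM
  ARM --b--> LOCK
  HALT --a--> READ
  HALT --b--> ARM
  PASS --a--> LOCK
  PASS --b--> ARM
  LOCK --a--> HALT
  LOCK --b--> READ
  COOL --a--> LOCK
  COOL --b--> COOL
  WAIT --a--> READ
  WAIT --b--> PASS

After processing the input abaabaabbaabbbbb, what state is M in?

READ

Trace: READ -a-> LOCK -b-> READ -a-> LOCK -a-> HALT -b-> ARM -a-> ARM -a-> ARM -b-> LOCK -b-> READ -a-> LOCK -a-> HALT -b-> ARM -b-> LOCK -b-> READ -b-> LOCK -b-> READ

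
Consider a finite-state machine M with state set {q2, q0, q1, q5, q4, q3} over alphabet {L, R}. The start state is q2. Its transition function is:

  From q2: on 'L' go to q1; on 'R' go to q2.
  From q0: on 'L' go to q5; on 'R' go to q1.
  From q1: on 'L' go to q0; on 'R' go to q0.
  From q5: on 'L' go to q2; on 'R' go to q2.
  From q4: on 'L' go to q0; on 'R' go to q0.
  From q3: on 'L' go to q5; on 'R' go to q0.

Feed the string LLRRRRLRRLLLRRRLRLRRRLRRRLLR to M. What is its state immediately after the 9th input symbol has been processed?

q2

q2 → q1 → q0 → q1 → q0 → q1 → q0 → q5 → q2 → q2
After 9 symbols: q2.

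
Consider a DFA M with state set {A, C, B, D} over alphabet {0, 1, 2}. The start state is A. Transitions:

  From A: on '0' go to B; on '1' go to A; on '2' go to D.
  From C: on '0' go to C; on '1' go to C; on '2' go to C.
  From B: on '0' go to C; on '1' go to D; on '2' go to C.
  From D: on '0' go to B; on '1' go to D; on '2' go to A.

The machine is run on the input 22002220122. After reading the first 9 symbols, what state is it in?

C

start at A
read '2': A → D
read '2': D → A
read '0': A → B
read '0': B → C
read '2': C → C
read '2': C → C
read '2': C → C
read '0': C → C
read '1': C → C
After 9 symbols: C.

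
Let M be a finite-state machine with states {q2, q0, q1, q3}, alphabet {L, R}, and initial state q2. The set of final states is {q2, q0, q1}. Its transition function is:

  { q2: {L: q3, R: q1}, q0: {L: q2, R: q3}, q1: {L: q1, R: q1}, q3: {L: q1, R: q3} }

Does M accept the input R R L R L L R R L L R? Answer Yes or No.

Trace: q2 -R-> q1 -R-> q1 -L-> q1 -R-> q1 -L-> q1 -L-> q1 -R-> q1 -R-> q1 -L-> q1 -L-> q1 -R-> q1
End state q1 is accepting.

Yes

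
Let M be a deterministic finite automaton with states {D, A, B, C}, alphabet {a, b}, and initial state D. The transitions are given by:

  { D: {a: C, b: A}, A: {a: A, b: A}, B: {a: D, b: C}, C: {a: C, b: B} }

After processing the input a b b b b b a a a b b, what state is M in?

start at D
read 'a': D → C
read 'b': C → B
read 'b': B → C
read 'b': C → B
read 'b': B → C
read 'b': C → B
read 'a': B → D
read 'a': D → C
read 'a': C → C
read 'b': C → B
read 'b': B → C

C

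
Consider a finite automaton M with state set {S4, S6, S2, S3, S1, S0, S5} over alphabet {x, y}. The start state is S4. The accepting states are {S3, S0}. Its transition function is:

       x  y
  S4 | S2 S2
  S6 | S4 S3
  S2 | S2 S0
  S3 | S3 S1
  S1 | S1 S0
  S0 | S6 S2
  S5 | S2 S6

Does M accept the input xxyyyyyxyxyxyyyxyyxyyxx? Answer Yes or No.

S4 → S2 → S2 → S0 → S2 → S0 → S2 → S0 → S6 → S3 → S3 → S1 → S1 → S0 → S2 → S0 → S6 → S3 → S1 → S1 → S0 → S2 → S2 → S2
End state S2 is not accepting.

No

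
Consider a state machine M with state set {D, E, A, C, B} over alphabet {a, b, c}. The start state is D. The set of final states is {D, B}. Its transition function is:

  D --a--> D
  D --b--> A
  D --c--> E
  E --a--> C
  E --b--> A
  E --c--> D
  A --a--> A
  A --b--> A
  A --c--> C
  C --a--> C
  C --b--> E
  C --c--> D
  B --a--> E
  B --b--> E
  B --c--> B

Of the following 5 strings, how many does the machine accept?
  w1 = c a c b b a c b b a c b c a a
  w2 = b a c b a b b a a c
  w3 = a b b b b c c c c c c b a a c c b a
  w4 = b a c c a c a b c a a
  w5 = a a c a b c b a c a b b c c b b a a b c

w1: Trace: D -c-> E -a-> C -c-> D -b-> A -b-> A -a-> A -c-> C -b-> E -b-> A -a-> A -c-> C -b-> E -c-> D -a-> D -a-> D  → end D, accepted
w2: Trace: D -b-> A -a-> A -c-> C -b-> E -a-> C -b-> E -b-> A -a-> A -a-> A -c-> C  → end C, rejected
w3: Trace: D -a-> D -b-> A -b-> A -b-> A -b-> A -c-> C -c-> D -c-> E -c-> D -c-> E -c-> D -b-> A -a-> A -a-> A -c-> C -c-> D -b-> A -a-> A  → end A, rejected
w4: Trace: D -b-> A -a-> A -c-> C -c-> D -a-> D -c-> E -a-> C -b-> E -c-> D -a-> D -a-> D  → end D, accepted
w5: Trace: D -a-> D -a-> D -c-> E -a-> C -b-> E -c-> D -b-> A -a-> A -c-> C -a-> C -b-> E -b-> A -c-> C -c-> D -b-> A -b-> A -a-> A -a-> A -b-> A -c-> C  → end C, rejected

2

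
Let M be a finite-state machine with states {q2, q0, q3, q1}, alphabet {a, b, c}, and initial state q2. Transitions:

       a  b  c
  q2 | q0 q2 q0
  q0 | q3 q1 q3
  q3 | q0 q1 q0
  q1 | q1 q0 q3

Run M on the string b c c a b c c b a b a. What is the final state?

start at q2
read 'b': q2 → q2
read 'c': q2 → q0
read 'c': q0 → q3
read 'a': q3 → q0
read 'b': q0 → q1
read 'c': q1 → q3
read 'c': q3 → q0
read 'b': q0 → q1
read 'a': q1 → q1
read 'b': q1 → q0
read 'a': q0 → q3

q3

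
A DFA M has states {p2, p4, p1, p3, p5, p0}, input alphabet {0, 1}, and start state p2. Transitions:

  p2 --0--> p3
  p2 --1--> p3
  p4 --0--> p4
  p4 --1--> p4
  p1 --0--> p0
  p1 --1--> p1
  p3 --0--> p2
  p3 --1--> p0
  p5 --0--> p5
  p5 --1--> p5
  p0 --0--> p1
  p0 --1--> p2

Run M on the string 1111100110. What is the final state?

Trace: p2 -1-> p3 -1-> p0 -1-> p2 -1-> p3 -1-> p0 -0-> p1 -0-> p0 -1-> p2 -1-> p3 -0-> p2

p2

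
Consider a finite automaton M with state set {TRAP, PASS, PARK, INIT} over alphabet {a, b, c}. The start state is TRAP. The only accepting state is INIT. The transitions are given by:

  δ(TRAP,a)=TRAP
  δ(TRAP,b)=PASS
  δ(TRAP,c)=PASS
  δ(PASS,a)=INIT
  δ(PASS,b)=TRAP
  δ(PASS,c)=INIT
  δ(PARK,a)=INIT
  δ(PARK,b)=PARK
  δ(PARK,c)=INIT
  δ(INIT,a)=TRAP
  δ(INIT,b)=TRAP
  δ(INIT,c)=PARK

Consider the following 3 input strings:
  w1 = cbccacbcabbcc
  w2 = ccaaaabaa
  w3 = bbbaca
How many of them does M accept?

1

w1:
  start at TRAP
  read 'c': TRAP → PASS
  read 'b': PASS → TRAP
  read 'c': TRAP → PASS
  read 'c': PASS → INIT
  read 'a': INIT → TRAP
  read 'c': TRAP → PASS
  read 'b': PASS → TRAP
  read 'c': TRAP → PASS
  read 'a': PASS → INIT
  read 'b': INIT → TRAP
  read 'b': TRAP → PASS
  read 'c': PASS → INIT
  read 'c': INIT → PARK
  end PARK, rejected
w2:
  start at TRAP
  read 'c': TRAP → PASS
  read 'c': PASS → INIT
  read 'a': INIT → TRAP
  read 'a': TRAP → TRAP
  read 'a': TRAP → TRAP
  read 'a': TRAP → TRAP
  read 'b': TRAP → PASS
  read 'a': PASS → INIT
  read 'a': INIT → TRAP
  end TRAP, rejected
w3:
  start at TRAP
  read 'b': TRAP → PASS
  read 'b': PASS → TRAP
  read 'b': TRAP → PASS
  read 'a': PASS → INIT
  read 'c': INIT → PARK
  read 'a': PARK → INIT
  end INIT, accepted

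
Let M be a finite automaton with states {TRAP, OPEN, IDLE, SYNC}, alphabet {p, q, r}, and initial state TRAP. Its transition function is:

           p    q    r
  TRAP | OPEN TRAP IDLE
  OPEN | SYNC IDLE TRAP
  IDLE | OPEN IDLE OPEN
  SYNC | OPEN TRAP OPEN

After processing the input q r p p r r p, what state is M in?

OPEN

start at TRAP
read 'q': TRAP → TRAP
read 'r': TRAP → IDLE
read 'p': IDLE → OPEN
read 'p': OPEN → SYNC
read 'r': SYNC → OPEN
read 'r': OPEN → TRAP
read 'p': TRAP → OPEN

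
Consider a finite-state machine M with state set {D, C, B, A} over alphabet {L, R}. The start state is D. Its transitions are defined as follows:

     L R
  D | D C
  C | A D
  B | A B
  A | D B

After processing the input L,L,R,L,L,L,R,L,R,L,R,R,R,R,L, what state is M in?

A

D → D → D → C → A → D → D → C → A → B → A → B → B → B → B → A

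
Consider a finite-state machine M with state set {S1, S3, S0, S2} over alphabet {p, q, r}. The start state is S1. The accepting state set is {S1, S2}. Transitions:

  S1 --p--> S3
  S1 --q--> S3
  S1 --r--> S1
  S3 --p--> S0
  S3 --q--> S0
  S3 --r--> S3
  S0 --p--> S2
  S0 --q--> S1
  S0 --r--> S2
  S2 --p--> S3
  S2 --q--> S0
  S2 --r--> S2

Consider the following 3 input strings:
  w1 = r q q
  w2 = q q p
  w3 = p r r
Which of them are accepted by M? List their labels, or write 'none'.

w2

w1: Trace: S1 -r-> S1 -q-> S3 -q-> S0  → end S0, rejected
w2: Trace: S1 -q-> S3 -q-> S0 -p-> S2  → end S2, accepted
w3: Trace: S1 -p-> S3 -r-> S3 -r-> S3  → end S3, rejected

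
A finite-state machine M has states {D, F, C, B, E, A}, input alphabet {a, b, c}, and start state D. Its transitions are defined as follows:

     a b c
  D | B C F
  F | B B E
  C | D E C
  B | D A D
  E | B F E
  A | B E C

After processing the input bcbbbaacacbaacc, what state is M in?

Trace: D -b-> C -c-> C -b-> E -b-> F -b-> B -a-> D -a-> B -c-> D -a-> B -c-> D -b-> C -a-> D -a-> B -c-> D -c-> F

F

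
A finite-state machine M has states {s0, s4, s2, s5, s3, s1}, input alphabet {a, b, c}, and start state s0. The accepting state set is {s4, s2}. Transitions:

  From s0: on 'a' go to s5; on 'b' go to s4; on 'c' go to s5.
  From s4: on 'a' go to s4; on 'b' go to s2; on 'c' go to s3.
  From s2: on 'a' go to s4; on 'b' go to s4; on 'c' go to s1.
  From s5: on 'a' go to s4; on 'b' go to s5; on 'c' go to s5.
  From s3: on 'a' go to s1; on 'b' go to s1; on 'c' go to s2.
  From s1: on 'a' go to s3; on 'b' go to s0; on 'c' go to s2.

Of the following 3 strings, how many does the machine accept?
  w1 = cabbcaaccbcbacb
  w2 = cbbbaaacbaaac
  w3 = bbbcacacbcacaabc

2

w1: Trace: s0 -c-> s5 -a-> s4 -b-> s2 -b-> s4 -c-> s3 -a-> s1 -a-> s3 -c-> s2 -c-> s1 -b-> s0 -c-> s5 -b-> s5 -a-> s4 -c-> s3 -b-> s1  → end s1, rejected
w2: Trace: s0 -c-> s5 -b-> s5 -b-> s5 -b-> s5 -a-> s4 -a-> s4 -a-> s4 -c-> s3 -b-> s1 -a-> s3 -a-> s1 -a-> s3 -c-> s2  → end s2, accepted
w3: Trace: s0 -b-> s4 -b-> s2 -b-> s4 -c-> s3 -a-> s1 -c-> s2 -a-> s4 -c-> s3 -b-> s1 -c-> s2 -a-> s4 -c-> s3 -a-> s1 -a-> s3 -b-> s1 -c-> s2  → end s2, accepted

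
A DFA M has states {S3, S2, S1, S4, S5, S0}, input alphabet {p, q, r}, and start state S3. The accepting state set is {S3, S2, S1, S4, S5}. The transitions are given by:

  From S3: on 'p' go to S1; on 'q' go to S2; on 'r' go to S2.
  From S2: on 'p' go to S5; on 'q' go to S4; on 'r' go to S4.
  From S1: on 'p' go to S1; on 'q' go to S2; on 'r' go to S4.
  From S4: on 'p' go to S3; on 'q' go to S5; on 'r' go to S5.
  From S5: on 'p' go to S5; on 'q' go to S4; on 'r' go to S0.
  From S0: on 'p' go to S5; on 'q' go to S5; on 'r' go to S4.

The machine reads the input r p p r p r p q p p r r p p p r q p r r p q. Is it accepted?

Yes

start at S3
read 'r': S3 → S2
read 'p': S2 → S5
read 'p': S5 → S5
read 'r': S5 → S0
read 'p': S0 → S5
read 'r': S5 → S0
read 'p': S0 → S5
read 'q': S5 → S4
read 'p': S4 → S3
read 'p': S3 → S1
read 'r': S1 → S4
read 'r': S4 → S5
read 'p': S5 → S5
read 'p': S5 → S5
read 'p': S5 → S5
read 'r': S5 → S0
read 'q': S0 → S5
read 'p': S5 → S5
read 'r': S5 → S0
read 'r': S0 → S4
read 'p': S4 → S3
read 'q': S3 → S2
End state S2 is accepting.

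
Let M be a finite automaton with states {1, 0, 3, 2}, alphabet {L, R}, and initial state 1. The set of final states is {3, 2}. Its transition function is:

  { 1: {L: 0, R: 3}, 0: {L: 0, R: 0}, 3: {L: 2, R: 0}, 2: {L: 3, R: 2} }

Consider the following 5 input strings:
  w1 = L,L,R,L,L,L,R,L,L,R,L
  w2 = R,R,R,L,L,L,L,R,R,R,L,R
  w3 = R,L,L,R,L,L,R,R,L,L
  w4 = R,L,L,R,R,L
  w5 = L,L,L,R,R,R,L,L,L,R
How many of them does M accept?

w1: 1 → 0 → 0 → 0 → 0 → 0 → 0 → 0 → 0 → 0 → 0 → 0  → end 0, rejected
w2: 1 → 3 → 0 → 0 → 0 → 0 → 0 → 0 → 0 → 0 → 0 → 0 → 0  → end 0, rejected
w3: 1 → 3 → 2 → 3 → 0 → 0 → 0 → 0 → 0 → 0 → 0  → end 0, rejected
w4: 1 → 3 → 2 → 3 → 0 → 0 → 0  → end 0, rejected
w5: 1 → 0 → 0 → 0 → 0 → 0 → 0 → 0 → 0 → 0 → 0  → end 0, rejected

0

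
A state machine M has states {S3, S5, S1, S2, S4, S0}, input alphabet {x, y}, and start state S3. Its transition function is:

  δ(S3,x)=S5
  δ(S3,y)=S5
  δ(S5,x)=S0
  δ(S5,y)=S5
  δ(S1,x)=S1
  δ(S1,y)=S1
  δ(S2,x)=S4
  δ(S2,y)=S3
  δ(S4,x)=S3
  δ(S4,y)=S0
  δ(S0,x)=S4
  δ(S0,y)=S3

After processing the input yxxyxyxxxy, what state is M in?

S3 → S5 → S0 → S4 → S0 → S4 → S0 → S4 → S3 → S5 → S5

S5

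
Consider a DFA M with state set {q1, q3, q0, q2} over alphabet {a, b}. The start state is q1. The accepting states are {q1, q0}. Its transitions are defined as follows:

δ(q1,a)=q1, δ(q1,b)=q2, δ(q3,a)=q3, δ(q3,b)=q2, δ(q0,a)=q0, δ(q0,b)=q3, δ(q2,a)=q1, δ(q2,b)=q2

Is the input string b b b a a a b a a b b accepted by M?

Trace: q1 -b-> q2 -b-> q2 -b-> q2 -a-> q1 -a-> q1 -a-> q1 -b-> q2 -a-> q1 -a-> q1 -b-> q2 -b-> q2
End state q2 is not accepting.

No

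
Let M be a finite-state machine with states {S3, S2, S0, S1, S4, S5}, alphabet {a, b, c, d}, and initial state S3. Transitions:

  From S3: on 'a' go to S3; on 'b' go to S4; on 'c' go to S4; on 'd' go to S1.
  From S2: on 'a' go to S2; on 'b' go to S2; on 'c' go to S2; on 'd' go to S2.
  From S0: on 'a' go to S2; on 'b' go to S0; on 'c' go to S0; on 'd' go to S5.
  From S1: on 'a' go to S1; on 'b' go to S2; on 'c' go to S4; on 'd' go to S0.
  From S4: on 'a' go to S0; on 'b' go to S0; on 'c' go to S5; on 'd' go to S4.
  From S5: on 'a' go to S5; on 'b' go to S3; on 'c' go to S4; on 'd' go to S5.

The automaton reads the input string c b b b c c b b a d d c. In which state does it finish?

S3 → S4 → S0 → S0 → S0 → S0 → S0 → S0 → S0 → S2 → S2 → S2 → S2

S2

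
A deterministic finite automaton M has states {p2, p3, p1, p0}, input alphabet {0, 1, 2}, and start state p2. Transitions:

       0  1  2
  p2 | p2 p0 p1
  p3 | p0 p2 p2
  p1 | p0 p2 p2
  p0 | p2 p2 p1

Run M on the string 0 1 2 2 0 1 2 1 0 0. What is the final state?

p2 → p2 → p0 → p1 → p2 → p2 → p0 → p1 → p2 → p2 → p2

p2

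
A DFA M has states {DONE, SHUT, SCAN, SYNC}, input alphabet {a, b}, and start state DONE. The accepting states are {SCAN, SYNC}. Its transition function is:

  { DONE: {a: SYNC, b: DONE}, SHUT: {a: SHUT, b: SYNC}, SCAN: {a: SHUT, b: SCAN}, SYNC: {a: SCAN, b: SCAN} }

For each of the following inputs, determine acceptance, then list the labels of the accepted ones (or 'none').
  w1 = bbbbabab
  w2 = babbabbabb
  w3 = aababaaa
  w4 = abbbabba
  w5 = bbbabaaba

w1, w2, w5

w1: DONE → DONE → DONE → DONE → DONE → SYNC → SCAN → SHUT → SYNC  → end SYNC, accepted
w2: DONE → DONE → SYNC → SCAN → SCAN → SHUT → SYNC → SCAN → SHUT → SYNC → SCAN  → end SCAN, accepted
w3: DONE → SYNC → SCAN → SCAN → SHUT → SYNC → SCAN → SHUT → SHUT  → end SHUT, rejected
w4: DONE → SYNC → SCAN → SCAN → SCAN → SHUT → SYNC → SCAN → SHUT  → end SHUT, rejected
w5: DONE → DONE → DONE → DONE → SYNC → SCAN → SHUT → SHUT → SYNC → SCAN  → end SCAN, accepted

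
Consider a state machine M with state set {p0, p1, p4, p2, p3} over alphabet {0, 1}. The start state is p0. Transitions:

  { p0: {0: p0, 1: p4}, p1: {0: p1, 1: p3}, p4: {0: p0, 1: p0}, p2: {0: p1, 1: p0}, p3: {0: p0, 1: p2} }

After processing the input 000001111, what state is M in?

start at p0
read '0': p0 → p0
read '0': p0 → p0
read '0': p0 → p0
read '0': p0 → p0
read '0': p0 → p0
read '1': p0 → p4
read '1': p4 → p0
read '1': p0 → p4
read '1': p4 → p0

p0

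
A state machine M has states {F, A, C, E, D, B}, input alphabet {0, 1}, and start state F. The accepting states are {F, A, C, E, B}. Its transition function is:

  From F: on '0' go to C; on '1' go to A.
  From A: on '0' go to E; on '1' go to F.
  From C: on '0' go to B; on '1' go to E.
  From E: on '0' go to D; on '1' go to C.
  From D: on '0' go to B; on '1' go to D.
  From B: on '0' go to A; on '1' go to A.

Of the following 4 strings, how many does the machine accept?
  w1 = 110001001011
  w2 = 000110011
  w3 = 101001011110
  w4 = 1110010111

w1:
  start at F
  read '1': F → A
  read '1': A → F
  read '0': F → C
  read '0': C → B
  read '0': B → A
  read '1': A → F
  read '0': F → C
  read '0': C → B
  read '1': B → A
  read '0': A → E
  read '1': E → C
  read '1': C → E
  end E, accepted
w2:
  start at F
  read '0': F → C
  read '0': C → B
  read '0': B → A
  read '1': A → F
  read '1': F → A
  read '0': A → E
  read '0': E → D
  read '1': D → D
  read '1': D → D
  end D, rejected
w3:
  start at F
  read '1': F → A
  read '0': A → E
  read '1': E → C
  read '0': C → B
  read '0': B → A
  read '1': A → F
  read '0': F → C
  read '1': C → E
  read '1': E → C
  read '1': C → E
  read '1': E → C
  read '0': C → B
  end B, accepted
w4:
  start at F
  read '1': F → A
  read '1': A → F
  read '1': F → A
  read '0': A → E
  read '0': E → D
  read '1': D → D
  read '0': D → B
  read '1': B → A
  read '1': A → F
  read '1': F → A
  end A, accepted

3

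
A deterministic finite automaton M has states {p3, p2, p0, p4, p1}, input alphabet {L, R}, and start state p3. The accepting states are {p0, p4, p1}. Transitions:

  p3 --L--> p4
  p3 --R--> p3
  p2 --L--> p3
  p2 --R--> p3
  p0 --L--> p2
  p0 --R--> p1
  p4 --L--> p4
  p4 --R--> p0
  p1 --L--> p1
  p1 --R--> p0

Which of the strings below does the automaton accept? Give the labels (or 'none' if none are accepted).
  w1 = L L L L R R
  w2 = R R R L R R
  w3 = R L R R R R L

w1, w2, w3

w1: Trace: p3 -L-> p4 -L-> p4 -L-> p4 -L-> p4 -R-> p0 -R-> p1  → end p1, accepted
w2: Trace: p3 -R-> p3 -R-> p3 -R-> p3 -L-> p4 -R-> p0 -R-> p1  → end p1, accepted
w3: Trace: p3 -R-> p3 -L-> p4 -R-> p0 -R-> p1 -R-> p0 -R-> p1 -L-> p1  → end p1, accepted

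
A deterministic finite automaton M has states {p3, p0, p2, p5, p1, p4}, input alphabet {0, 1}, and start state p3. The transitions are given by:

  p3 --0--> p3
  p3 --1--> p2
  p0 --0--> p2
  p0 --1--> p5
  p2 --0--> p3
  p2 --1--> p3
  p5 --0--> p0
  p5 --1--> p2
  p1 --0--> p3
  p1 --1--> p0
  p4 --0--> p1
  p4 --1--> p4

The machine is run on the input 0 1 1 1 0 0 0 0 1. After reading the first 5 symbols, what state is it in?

p3

p3 → p3 → p2 → p3 → p2 → p3
After 5 symbols: p3.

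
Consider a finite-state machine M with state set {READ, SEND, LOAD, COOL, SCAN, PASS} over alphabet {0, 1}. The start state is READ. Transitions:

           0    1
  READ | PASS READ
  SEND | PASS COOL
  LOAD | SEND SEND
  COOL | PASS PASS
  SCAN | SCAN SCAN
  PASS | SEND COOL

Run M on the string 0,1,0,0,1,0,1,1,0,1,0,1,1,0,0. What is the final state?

Trace: READ -0-> PASS -1-> COOL -0-> PASS -0-> SEND -1-> COOL -0-> PASS -1-> COOL -1-> PASS -0-> SEND -1-> COOL -0-> PASS -1-> COOL -1-> PASS -0-> SEND -0-> PASS

PASS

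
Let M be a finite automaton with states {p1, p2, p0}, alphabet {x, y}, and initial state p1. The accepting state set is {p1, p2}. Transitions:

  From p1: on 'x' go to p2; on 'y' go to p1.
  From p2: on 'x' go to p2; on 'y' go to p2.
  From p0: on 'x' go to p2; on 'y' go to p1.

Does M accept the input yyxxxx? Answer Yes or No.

Trace: p1 -y-> p1 -y-> p1 -x-> p2 -x-> p2 -x-> p2 -x-> p2
End state p2 is accepting.

Yes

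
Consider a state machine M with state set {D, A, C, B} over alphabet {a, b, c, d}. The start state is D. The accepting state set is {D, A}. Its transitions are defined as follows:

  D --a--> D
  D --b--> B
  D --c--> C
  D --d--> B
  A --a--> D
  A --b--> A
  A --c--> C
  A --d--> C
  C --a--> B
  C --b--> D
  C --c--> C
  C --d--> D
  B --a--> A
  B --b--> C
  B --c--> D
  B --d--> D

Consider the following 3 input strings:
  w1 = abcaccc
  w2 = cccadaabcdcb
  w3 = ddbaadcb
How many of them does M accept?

w1: D → D → B → D → D → C → C → C  → end C, rejected
w2: D → C → C → C → B → D → D → D → B → D → B → D → B  → end B, rejected
w3: D → B → D → B → A → D → B → D → B  → end B, rejected

0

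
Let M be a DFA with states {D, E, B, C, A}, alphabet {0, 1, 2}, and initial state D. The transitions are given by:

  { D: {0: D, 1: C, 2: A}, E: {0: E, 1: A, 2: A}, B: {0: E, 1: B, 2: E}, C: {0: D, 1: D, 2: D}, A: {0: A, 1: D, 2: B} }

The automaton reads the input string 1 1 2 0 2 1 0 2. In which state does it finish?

A

Trace: D -1-> C -1-> D -2-> A -0-> A -2-> B -1-> B -0-> E -2-> A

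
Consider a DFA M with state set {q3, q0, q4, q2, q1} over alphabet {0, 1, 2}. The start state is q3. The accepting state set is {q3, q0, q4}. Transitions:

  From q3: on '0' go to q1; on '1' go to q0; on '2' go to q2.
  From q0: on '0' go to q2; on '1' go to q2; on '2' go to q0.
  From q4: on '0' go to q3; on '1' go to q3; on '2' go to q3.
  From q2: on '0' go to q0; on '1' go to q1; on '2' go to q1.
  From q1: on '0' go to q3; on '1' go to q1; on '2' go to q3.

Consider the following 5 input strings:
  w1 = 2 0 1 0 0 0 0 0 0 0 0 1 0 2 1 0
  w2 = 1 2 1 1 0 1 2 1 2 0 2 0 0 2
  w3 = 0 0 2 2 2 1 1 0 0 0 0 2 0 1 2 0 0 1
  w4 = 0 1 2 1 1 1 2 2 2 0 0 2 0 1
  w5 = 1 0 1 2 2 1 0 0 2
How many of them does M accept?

w1: Trace: q3 -2-> q2 -0-> q0 -1-> q2 -0-> q0 -0-> q2 -0-> q0 -0-> q2 -0-> q0 -0-> q2 -0-> q0 -0-> q2 -1-> q1 -0-> q3 -2-> q2 -1-> q1 -0-> q3  → end q3, accepted
w2: Trace: q3 -1-> q0 -2-> q0 -1-> q2 -1-> q1 -0-> q3 -1-> q0 -2-> q0 -1-> q2 -2-> q1 -0-> q3 -2-> q2 -0-> q0 -0-> q2 -2-> q1  → end q1, rejected
w3: Trace: q3 -0-> q1 -0-> q3 -2-> q2 -2-> q1 -2-> q3 -1-> q0 -1-> q2 -0-> q0 -0-> q2 -0-> q0 -0-> q2 -2-> q1 -0-> q3 -1-> q0 -2-> q0 -0-> q2 -0-> q0 -1-> q2  → end q2, rejected
w4: Trace: q3 -0-> q1 -1-> q1 -2-> q3 -1-> q0 -1-> q2 -1-> q1 -2-> q3 -2-> q2 -2-> q1 -0-> q3 -0-> q1 -2-> q3 -0-> q1 -1-> q1  → end q1, rejected
w5: Trace: q3 -1-> q0 -0-> q2 -1-> q1 -2-> q3 -2-> q2 -1-> q1 -0-> q3 -0-> q1 -2-> q3  → end q3, accepted

2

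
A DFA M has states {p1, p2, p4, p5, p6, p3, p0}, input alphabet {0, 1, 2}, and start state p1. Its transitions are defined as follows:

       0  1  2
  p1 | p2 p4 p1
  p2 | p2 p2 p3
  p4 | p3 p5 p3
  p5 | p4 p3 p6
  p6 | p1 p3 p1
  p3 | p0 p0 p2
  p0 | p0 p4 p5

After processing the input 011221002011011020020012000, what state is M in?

start at p1
read '0': p1 → p2
read '1': p2 → p2
read '1': p2 → p2
read '2': p2 → p3
read '2': p3 → p2
read '1': p2 → p2
read '0': p2 → p2
read '0': p2 → p2
read '2': p2 → p3
read '0': p3 → p0
read '1': p0 → p4
read '1': p4 → p5
read '0': p5 → p4
read '1': p4 → p5
read '1': p5 → p3
read '0': p3 → p0
read '2': p0 → p5
read '0': p5 → p4
read '0': p4 → p3
read '2': p3 → p2
read '0': p2 → p2
read '0': p2 → p2
read '1': p2 → p2
read '2': p2 → p3
read '0': p3 → p0
read '0': p0 → p0
read '0': p0 → p0

p0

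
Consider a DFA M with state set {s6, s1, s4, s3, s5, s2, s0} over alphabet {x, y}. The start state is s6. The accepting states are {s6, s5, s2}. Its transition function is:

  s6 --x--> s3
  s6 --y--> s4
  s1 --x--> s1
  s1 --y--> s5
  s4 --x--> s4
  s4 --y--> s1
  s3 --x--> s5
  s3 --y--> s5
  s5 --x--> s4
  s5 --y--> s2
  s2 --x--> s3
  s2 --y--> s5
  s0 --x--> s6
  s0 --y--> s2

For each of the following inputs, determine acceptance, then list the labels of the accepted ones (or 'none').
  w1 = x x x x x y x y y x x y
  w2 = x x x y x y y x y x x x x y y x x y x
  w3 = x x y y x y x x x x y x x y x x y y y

w1:
  start at s6
  read 'x': s6 → s3
  read 'x': s3 → s5
  read 'x': s5 → s4
  read 'x': s4 → s4
  read 'x': s4 → s4
  read 'y': s4 → s1
  read 'x': s1 → s1
  read 'y': s1 → s5
  read 'y': s5 → s2
  read 'x': s2 → s3
  read 'x': s3 → s5
  read 'y': s5 → s2
  end s2, accepted
w2:
  start at s6
  read 'x': s6 → s3
  read 'x': s3 → s5
  read 'x': s5 → s4
  read 'y': s4 → s1
  read 'x': s1 → s1
  read 'y': s1 → s5
  read 'y': s5 → s2
  read 'x': s2 → s3
  read 'y': s3 → s5
  read 'x': s5 → s4
  read 'x': s4 → s4
  read 'x': s4 → s4
  read 'x': s4 → s4
  read 'y': s4 → s1
  read 'y': s1 → s5
  read 'x': s5 → s4
  read 'x': s4 → s4
  read 'y': s4 → s1
  read 'x': s1 → s1
  end s1, rejected
w3:
  start at s6
  read 'x': s6 → s3
  read 'x': s3 → s5
  read 'y': s5 → s2
  read 'y': s2 → s5
  read 'x': s5 → s4
  read 'y': s4 → s1
  read 'x': s1 → s1
  read 'x': s1 → s1
  read 'x': s1 → s1
  read 'x': s1 → s1
  read 'y': s1 → s5
  read 'x': s5 → s4
  read 'x': s4 → s4
  read 'y': s4 → s1
  read 'x': s1 → s1
  read 'x': s1 → s1
  read 'y': s1 → s5
  read 'y': s5 → s2
  read 'y': s2 → s5
  end s5, accepted

w1, w3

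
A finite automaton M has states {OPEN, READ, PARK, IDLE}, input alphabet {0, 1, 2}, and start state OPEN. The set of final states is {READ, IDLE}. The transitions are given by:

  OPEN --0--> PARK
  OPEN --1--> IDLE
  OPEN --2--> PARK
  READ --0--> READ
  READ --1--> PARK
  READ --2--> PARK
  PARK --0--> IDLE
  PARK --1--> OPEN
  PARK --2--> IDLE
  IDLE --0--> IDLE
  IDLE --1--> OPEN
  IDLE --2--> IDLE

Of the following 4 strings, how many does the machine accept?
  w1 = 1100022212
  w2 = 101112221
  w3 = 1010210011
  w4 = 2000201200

w1:
  start at OPEN
  read '1': OPEN → IDLE
  read '1': IDLE → OPEN
  read '0': OPEN → PARK
  read '0': PARK → IDLE
  read '0': IDLE → IDLE
  read '2': IDLE → IDLE
  read '2': IDLE → IDLE
  read '2': IDLE → IDLE
  read '1': IDLE → OPEN
  read '2': OPEN → PARK
  end PARK, rejected
w2:
  start at OPEN
  read '1': OPEN → IDLE
  read '0': IDLE → IDLE
  read '1': IDLE → OPEN
  read '1': OPEN → IDLE
  read '1': IDLE → OPEN
  read '2': OPEN → PARK
  read '2': PARK → IDLE
  read '2': IDLE → IDLE
  read '1': IDLE → OPEN
  end OPEN, rejected
w3:
  start at OPEN
  read '1': OPEN → IDLE
  read '0': IDLE → IDLE
  read '1': IDLE → OPEN
  read '0': OPEN → PARK
  read '2': PARK → IDLE
  read '1': IDLE → OPEN
  read '0': OPEN → PARK
  read '0': PARK → IDLE
  read '1': IDLE → OPEN
  read '1': OPEN → IDLE
  end IDLE, accepted
w4:
  start at OPEN
  read '2': OPEN → PARK
  read '0': PARK → IDLE
  read '0': IDLE → IDLE
  read '0': IDLE → IDLE
  read '2': IDLE → IDLE
  read '0': IDLE → IDLE
  read '1': IDLE → OPEN
  read '2': OPEN → PARK
  read '0': PARK → IDLE
  read '0': IDLE → IDLE
  end IDLE, accepted

2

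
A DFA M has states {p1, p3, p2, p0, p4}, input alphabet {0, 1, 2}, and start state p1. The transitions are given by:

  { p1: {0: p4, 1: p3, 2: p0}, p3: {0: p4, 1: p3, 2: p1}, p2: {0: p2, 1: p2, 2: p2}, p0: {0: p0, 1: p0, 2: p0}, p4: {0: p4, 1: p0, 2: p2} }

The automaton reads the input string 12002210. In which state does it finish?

start at p1
read '1': p1 → p3
read '2': p3 → p1
read '0': p1 → p4
read '0': p4 → p4
read '2': p4 → p2
read '2': p2 → p2
read '1': p2 → p2
read '0': p2 → p2

p2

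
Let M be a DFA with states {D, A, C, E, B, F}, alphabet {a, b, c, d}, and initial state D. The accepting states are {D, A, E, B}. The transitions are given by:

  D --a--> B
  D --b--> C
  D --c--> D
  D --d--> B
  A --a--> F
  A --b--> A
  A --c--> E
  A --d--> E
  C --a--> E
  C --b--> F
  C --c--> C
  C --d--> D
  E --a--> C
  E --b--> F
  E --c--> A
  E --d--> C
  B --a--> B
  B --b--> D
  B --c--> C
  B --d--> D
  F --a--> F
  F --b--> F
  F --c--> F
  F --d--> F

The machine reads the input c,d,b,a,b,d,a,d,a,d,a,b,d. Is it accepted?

start at D
read 'c': D → D
read 'd': D → B
read 'b': B → D
read 'a': D → B
read 'b': B → D
read 'd': D → B
read 'a': B → B
read 'd': B → D
read 'a': D → B
read 'd': B → D
read 'a': D → B
read 'b': B → D
read 'd': D → B
End state B is accepting.

Yes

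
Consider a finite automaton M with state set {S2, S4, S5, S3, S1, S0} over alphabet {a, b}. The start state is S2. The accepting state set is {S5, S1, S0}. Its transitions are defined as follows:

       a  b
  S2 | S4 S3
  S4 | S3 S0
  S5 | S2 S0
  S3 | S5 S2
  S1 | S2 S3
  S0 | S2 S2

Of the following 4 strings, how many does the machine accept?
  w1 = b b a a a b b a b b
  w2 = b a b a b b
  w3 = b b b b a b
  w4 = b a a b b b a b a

w1: S2 → S3 → S2 → S4 → S3 → S5 → S0 → S2 → S4 → S0 → S2  → end S2, rejected
w2: S2 → S3 → S5 → S0 → S2 → S3 → S2  → end S2, rejected
w3: S2 → S3 → S2 → S3 → S2 → S4 → S0  → end S0, accepted
w4: S2 → S3 → S5 → S2 → S3 → S2 → S3 → S5 → S0 → S2  → end S2, rejected

1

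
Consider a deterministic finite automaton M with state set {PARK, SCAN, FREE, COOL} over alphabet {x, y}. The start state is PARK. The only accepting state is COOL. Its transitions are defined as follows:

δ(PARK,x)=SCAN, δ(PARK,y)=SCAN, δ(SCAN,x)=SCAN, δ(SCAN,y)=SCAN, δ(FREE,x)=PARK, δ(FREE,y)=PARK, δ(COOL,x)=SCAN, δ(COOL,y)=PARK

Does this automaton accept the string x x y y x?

start at PARK
read 'x': PARK → SCAN
read 'x': SCAN → SCAN
read 'y': SCAN → SCAN
read 'y': SCAN → SCAN
read 'x': SCAN → SCAN
End state SCAN is not accepting.

No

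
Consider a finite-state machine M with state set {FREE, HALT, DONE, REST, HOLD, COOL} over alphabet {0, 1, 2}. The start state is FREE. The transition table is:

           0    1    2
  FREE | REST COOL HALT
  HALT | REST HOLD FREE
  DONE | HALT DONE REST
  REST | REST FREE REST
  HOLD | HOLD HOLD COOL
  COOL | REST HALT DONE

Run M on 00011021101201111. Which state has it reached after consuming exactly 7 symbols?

REST

FREE → REST → REST → REST → FREE → COOL → REST → REST
After 7 symbols: REST.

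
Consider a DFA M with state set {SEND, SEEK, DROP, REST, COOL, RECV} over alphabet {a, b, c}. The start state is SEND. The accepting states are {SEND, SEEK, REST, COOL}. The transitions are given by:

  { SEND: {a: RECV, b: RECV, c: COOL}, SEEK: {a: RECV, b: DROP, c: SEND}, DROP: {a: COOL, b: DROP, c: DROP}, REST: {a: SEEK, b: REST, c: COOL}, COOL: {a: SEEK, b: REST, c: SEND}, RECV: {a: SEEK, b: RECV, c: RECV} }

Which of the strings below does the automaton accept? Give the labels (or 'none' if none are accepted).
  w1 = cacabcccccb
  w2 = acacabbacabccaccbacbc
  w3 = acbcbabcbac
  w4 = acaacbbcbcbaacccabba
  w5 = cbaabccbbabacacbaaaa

w1: SEND → COOL → SEEK → SEND → RECV → RECV → RECV → RECV → RECV → RECV → RECV → RECV  → end RECV, rejected
w2: SEND → RECV → RECV → SEEK → SEND → RECV → RECV → RECV → SEEK → SEND → RECV → RECV → RECV → RECV → SEEK → SEND → COOL → REST → SEEK → SEND → RECV → RECV  → end RECV, rejected
w3: SEND → RECV → RECV → RECV → RECV → RECV → SEEK → DROP → DROP → DROP → COOL → SEND  → end SEND, accepted
w4: SEND → RECV → RECV → SEEK → RECV → RECV → RECV → RECV → RECV → RECV → RECV → RECV → SEEK → RECV → RECV → RECV → RECV → SEEK → DROP → DROP → COOL  → end COOL, accepted
w5: SEND → COOL → REST → SEEK → RECV → RECV → RECV → RECV → RECV → RECV → SEEK → DROP → COOL → SEND → RECV → RECV → RECV → SEEK → RECV → SEEK → RECV  → end RECV, rejected

w3, w4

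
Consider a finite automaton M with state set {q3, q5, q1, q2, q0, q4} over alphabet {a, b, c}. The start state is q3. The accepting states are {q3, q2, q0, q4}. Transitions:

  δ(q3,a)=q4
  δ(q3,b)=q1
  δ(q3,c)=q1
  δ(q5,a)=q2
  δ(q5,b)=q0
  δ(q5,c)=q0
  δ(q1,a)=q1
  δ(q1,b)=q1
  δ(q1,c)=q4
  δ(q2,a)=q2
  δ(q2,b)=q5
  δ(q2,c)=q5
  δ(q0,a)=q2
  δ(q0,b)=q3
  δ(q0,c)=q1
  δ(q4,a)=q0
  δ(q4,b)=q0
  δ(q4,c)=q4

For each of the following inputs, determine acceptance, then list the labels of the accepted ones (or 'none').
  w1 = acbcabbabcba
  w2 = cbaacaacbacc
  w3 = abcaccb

w1, w2, w3

w1:
  start at q3
  read 'a': q3 → q4
  read 'c': q4 → q4
  read 'b': q4 → q0
  read 'c': q0 → q1
  read 'a': q1 → q1
  read 'b': q1 → q1
  read 'b': q1 → q1
  read 'a': q1 → q1
  read 'b': q1 → q1
  read 'c': q1 → q4
  read 'b': q4 → q0
  read 'a': q0 → q2
  end q2, accepted
w2:
  start at q3
  read 'c': q3 → q1
  read 'b': q1 → q1
  read 'a': q1 → q1
  read 'a': q1 → q1
  read 'c': q1 → q4
  read 'a': q4 → q0
  read 'a': q0 → q2
  read 'c': q2 → q5
  read 'b': q5 → q0
  read 'a': q0 → q2
  read 'c': q2 → q5
  read 'c': q5 → q0
  end q0, accepted
w3:
  start at q3
  read 'a': q3 → q4
  read 'b': q4 → q0
  read 'c': q0 → q1
  read 'a': q1 → q1
  read 'c': q1 → q4
  read 'c': q4 → q4
  read 'b': q4 → q0
  end q0, accepted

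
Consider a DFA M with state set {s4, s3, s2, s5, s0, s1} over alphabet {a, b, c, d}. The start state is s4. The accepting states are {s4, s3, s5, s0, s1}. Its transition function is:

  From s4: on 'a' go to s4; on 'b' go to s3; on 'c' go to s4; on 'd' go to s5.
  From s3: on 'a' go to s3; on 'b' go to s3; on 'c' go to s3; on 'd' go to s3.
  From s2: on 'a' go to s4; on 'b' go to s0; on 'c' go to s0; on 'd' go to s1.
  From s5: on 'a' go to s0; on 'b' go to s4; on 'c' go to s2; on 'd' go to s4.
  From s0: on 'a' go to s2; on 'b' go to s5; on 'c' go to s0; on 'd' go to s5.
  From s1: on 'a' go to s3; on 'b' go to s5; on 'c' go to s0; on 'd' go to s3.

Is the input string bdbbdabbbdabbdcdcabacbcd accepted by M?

start at s4
read 'b': s4 → s3
read 'd': s3 → s3
read 'b': s3 → s3
read 'b': s3 → s3
read 'd': s3 → s3
read 'a': s3 → s3
read 'b': s3 → s3
read 'b': s3 → s3
read 'b': s3 → s3
read 'd': s3 → s3
read 'a': s3 → s3
read 'b': s3 → s3
read 'b': s3 → s3
read 'd': s3 → s3
read 'c': s3 → s3
read 'd': s3 → s3
read 'c': s3 → s3
read 'a': s3 → s3
read 'b': s3 → s3
read 'a': s3 → s3
read 'c': s3 → s3
read 'b': s3 → s3
read 'c': s3 → s3
read 'd': s3 → s3
End state s3 is accepting.

Yes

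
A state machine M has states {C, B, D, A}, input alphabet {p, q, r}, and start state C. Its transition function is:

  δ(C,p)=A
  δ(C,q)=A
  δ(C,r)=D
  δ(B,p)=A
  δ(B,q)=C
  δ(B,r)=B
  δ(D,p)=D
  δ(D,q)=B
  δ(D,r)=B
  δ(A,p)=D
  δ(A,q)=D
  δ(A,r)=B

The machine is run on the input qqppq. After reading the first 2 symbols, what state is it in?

D

Trace: C -q-> A -q-> D
After 2 symbols: D.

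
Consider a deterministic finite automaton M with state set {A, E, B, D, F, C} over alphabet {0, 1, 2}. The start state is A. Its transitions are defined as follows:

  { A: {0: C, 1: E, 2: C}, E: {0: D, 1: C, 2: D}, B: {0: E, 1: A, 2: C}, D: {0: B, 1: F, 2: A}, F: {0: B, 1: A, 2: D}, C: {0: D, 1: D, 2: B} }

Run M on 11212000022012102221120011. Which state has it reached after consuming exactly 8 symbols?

E

A → E → C → B → A → C → D → B → E
After 8 symbols: E.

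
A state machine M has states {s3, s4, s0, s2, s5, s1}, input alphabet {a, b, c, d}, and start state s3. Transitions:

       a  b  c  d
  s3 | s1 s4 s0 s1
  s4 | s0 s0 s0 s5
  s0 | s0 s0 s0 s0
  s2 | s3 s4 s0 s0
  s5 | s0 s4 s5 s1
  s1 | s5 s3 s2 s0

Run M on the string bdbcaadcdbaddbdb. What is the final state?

s3 → s4 → s5 → s4 → s0 → s0 → s0 → s0 → s0 → s0 → s0 → s0 → s0 → s0 → s0 → s0 → s0

s0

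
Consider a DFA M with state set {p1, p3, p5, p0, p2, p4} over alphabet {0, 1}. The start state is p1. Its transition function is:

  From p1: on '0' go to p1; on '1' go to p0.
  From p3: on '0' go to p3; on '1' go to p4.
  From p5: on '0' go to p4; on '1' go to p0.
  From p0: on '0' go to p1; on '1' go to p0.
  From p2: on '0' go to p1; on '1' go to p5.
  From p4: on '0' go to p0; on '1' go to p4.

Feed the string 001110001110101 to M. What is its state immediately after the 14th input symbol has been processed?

start at p1
read '0': p1 → p1
read '0': p1 → p1
read '1': p1 → p0
read '1': p0 → p0
read '1': p0 → p0
read '0': p0 → p1
read '0': p1 → p1
read '0': p1 → p1
read '1': p1 → p0
read '1': p0 → p0
read '1': p0 → p0
read '0': p0 → p1
read '1': p1 → p0
read '0': p0 → p1
After 14 symbols: p1.

p1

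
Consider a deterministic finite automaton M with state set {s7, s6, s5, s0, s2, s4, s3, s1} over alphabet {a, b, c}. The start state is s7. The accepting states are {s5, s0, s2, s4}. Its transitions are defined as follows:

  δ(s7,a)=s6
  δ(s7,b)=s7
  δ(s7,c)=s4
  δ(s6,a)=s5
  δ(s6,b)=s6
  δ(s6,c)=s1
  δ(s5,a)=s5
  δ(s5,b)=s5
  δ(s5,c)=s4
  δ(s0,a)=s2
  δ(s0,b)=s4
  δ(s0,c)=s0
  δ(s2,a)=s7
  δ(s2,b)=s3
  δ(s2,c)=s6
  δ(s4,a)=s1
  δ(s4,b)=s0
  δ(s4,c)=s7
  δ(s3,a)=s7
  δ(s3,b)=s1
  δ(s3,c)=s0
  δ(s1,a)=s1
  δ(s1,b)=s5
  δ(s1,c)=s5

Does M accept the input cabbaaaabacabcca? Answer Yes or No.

No

Trace: s7 -c-> s4 -a-> s1 -b-> s5 -b-> s5 -a-> s5 -a-> s5 -a-> s5 -a-> s5 -b-> s5 -a-> s5 -c-> s4 -a-> s1 -b-> s5 -c-> s4 -c-> s7 -a-> s6
End state s6 is not accepting.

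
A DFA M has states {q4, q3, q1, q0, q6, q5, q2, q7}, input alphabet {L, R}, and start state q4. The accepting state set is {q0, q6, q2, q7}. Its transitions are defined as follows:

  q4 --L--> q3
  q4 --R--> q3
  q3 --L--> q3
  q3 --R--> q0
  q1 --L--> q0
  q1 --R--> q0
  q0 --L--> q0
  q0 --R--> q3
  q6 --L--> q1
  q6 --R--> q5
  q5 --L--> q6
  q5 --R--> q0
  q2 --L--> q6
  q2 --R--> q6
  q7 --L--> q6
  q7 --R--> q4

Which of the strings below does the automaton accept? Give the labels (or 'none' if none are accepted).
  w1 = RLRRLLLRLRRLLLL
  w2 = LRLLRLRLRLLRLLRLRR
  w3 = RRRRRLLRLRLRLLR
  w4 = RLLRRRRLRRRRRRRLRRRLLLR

w1: Trace: q4 -R-> q3 -L-> q3 -R-> q0 -R-> q3 -L-> q3 -L-> q3 -L-> q3 -R-> q0 -L-> q0 -R-> q3 -R-> q0 -L-> q0 -L-> q0 -L-> q0 -L-> q0  → end q0, accepted
w2: Trace: q4 -L-> q3 -R-> q0 -L-> q0 -L-> q0 -R-> q3 -L-> q3 -R-> q0 -L-> q0 -R-> q3 -L-> q3 -L-> q3 -R-> q0 -L-> q0 -L-> q0 -R-> q3 -L-> q3 -R-> q0 -R-> q3  → end q3, rejected
w3: Trace: q4 -R-> q3 -R-> q0 -R-> q3 -R-> q0 -R-> q3 -L-> q3 -L-> q3 -R-> q0 -L-> q0 -R-> q3 -L-> q3 -R-> q0 -L-> q0 -L-> q0 -R-> q3  → end q3, rejected
w4: Trace: q4 -R-> q3 -L-> q3 -L-> q3 -R-> q0 -R-> q3 -R-> q0 -R-> q3 -L-> q3 -R-> q0 -R-> q3 -R-> q0 -R-> q3 -R-> q0 -R-> q3 -R-> q0 -L-> q0 -R-> q3 -R-> q0 -R-> q3 -L-> q3 -L-> q3 -L-> q3 -R-> q0  → end q0, accepted

w1, w4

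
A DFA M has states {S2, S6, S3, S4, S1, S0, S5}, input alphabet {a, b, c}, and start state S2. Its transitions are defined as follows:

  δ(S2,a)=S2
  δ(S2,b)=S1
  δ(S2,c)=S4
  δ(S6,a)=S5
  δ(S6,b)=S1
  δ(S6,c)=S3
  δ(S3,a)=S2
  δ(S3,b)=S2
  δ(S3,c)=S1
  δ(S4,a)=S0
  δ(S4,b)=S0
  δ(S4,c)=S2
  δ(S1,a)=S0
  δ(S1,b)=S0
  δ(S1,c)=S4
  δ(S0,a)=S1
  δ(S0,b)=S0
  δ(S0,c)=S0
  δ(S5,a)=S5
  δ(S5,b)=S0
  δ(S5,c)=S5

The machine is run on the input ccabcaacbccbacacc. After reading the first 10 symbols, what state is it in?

S0

Trace: S2 -c-> S4 -c-> S2 -a-> S2 -b-> S1 -c-> S4 -a-> S0 -a-> S1 -c-> S4 -b-> S0 -c-> S0
After 10 symbols: S0.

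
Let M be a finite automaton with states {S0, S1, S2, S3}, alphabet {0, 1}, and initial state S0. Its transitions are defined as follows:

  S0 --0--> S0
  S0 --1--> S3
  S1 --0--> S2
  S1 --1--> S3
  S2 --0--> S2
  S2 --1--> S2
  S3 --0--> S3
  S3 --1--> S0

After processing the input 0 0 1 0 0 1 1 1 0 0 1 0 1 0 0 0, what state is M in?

Trace: S0 -0-> S0 -0-> S0 -1-> S3 -0-> S3 -0-> S3 -1-> S0 -1-> S3 -1-> S0 -0-> S0 -0-> S0 -1-> S3 -0-> S3 -1-> S0 -0-> S0 -0-> S0 -0-> S0

S0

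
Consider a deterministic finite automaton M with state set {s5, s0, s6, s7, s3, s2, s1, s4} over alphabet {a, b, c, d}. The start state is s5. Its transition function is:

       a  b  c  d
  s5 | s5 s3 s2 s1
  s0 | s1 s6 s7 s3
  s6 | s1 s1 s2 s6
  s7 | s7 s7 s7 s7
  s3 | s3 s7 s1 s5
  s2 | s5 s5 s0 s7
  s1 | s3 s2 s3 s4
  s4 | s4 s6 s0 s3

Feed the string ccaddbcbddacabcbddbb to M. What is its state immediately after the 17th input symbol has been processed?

start at s5
read 'c': s5 → s2
read 'c': s2 → s0
read 'a': s0 → s1
read 'd': s1 → s4
read 'd': s4 → s3
read 'b': s3 → s7
read 'c': s7 → s7
read 'b': s7 → s7
read 'd': s7 → s7
read 'd': s7 → s7
read 'a': s7 → s7
read 'c': s7 → s7
read 'a': s7 → s7
read 'b': s7 → s7
read 'c': s7 → s7
read 'b': s7 → s7
read 'd': s7 → s7
After 17 symbols: s7.

s7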